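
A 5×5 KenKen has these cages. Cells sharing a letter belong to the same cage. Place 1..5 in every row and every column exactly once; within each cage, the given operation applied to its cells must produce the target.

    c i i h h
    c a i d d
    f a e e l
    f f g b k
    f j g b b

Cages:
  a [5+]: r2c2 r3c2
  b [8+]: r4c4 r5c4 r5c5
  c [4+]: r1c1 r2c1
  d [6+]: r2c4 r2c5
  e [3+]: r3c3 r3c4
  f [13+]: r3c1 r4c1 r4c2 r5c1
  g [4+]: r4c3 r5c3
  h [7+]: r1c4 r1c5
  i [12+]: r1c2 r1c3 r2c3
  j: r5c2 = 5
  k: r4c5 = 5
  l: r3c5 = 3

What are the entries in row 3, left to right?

Cage l is given, so r3c5 = 3.
K is a freebie; hence r4c5 = 5.
Cage j is a single given cell, which forces r5c2 = 5.
In row 1, 1 can only go at r1c1, so r1c1 = 1.
Column 1 already has 1; hence r2c1 = 3.
Cage f has sum 13, leaving r3c1 = 5.
Cage f has sum 13, which forces r4c1 = 4.
Cage f needs sum 13, so r4c2 = 2.
Cage f has sum 13, leaving r5c1 = 2.
In row 1, 2 can only go at r1c5, so r1c5 = 2.
Cage h's pair has sum 7, which forces r1c4 = 5.
Column 4 already has 5; hence r2c4 = 2.
Column 4 now contains 2, leaving r3c4 = 1.
Column 4 now contains 1, leaving r4c4 = 3.
Column 4 now contains 3, leaving r5c4 = 4.
4 is placed in row 5, leaving r5c5 = 1.
Cage a's pair has sum 5, which forces r2c2 = 1.
The 3 cells of cage i must have sum 12; hence r2c3 = 5.
Column 5 now contains 1, which forces r2c5 = 4.
1 is placed in row 3, leaving r3c2 = 4.
1 is placed in row 3, which forces r3c3 = 2.
Row 4 already has 3, which forces r4c3 = 1.
Row 5 already has 1, leaving r5c3 = 3.
Column 2 now contains 4, which forces r1c2 = 3.
Column 3 now contains 3, so r1c3 = 4.
The full grid is 1 3 4 5 2 / 3 1 5 2 4 / 5 4 2 1 3 / 4 2 1 3 5 / 2 5 3 4 1.

5 4 2 1 3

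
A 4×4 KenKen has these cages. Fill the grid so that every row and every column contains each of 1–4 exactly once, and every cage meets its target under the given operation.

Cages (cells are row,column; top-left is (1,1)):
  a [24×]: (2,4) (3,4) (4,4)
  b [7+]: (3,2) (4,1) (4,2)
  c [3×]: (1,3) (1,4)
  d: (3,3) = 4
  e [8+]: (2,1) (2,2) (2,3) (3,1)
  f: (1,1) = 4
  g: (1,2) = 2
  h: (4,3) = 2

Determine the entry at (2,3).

1

Cage f is given; hence (1,1) = 4.
Cage g is a single given cell, leaving (1,2) = 2.
Cage d is given, so (3,3) = 4.
Cage h is given, which forces (4,3) = 2.
The 4 cells of cage e must have sum 8, which forces (2,1) = 2.
Cage e needs sum 8; hence (2,2) = 4.
Cage e has sum 8, leaving (2,3) = 1.
4 is placed in row 2; hence (2,4) = 3.
Cage e needs sum 8; hence (3,1) = 1.
The 3 cells of cage b must have sum 7, leaving (3,2) = 3.
Column 4 now contains 3, which forces (3,4) = 2.
Cage b needs sum 7, leaving (4,1) = 3.
Cage b needs sum 7, which forces (4,2) = 1.
Column 4 now contains 3, leaving (4,4) = 4.
Column 3 already has 1, leaving (1,3) = 3.
Column 4 now contains 3; hence (1,4) = 1.
The full grid is 4 2 3 1 / 2 4 1 3 / 1 3 4 2 / 3 1 2 4.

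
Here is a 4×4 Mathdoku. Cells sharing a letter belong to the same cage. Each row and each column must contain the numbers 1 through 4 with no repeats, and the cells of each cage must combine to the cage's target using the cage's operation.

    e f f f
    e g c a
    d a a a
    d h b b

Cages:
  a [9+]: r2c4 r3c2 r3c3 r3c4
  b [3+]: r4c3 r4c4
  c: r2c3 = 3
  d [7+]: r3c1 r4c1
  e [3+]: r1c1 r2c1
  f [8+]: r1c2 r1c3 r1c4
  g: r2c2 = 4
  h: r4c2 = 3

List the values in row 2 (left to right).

1 4 3 2

Cage g is a single given cell; hence r2c2 = 4.
C is a freebie, so r2c3 = 3.
H is a freebie, which forces r4c2 = 3.
Column 2 already has 3, so r1c2 = 1.
The 3 cells of cage f must have sum 8; hence r1c3 = 4.
Cage f needs sum 8, which forces r1c4 = 3.
Cage d's pair has sum 7, so r3c1 = 3.
Column 2 now contains 1; hence r3c2 = 2.
2 is placed in row 3, which forces r3c3 = 1.
Row 3 already has 1, so r3c4 = 4.
Row 4 now contains 3; hence r4c1 = 4.
Column 3 now contains 1, so r4c3 = 2.
Row 4 already has 2, leaving r4c4 = 1.
Row 1 now contains 1, leaving r1c1 = 2.
Cage e needs two cells with sum 3, so r2c1 = 1.
Column 4 already has 1; hence r2c4 = 2.
Filled in: 2 1 4 3 / 1 4 3 2 / 3 2 1 4 / 4 3 2 1.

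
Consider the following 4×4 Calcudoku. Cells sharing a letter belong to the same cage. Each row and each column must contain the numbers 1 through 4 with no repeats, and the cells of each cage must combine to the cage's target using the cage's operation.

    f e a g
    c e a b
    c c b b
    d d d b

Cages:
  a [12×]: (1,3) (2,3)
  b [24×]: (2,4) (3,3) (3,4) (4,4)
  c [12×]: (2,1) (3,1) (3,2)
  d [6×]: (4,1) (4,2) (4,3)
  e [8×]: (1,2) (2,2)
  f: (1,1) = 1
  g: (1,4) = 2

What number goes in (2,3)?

4

Cage f is a single given cell, which forces (1,1) = 1.
G is a freebie, leaving (1,4) = 2.
2 is placed in row 1, leaving (1,2) = 4.
Row 1 already has 4, leaving (1,3) = 3.
Cage e's pair has product 8, leaving (2,2) = 2.
Column 3 already has 3, so (2,3) = 4.
Column 2 now contains 2; hence (3,2) = 1.
The 4 cells of cage b must have product 24, so (3,3) = 2.
Column 2 already has 1, so (4,2) = 3.
Column 3 already has 2, leaving (4,3) = 1.
Row 4 already has 1, so (4,4) = 4.
4 is placed in row 2, so (2,1) = 3.
The 4 cells of cage b must have product 24, leaving (2,4) = 1.
Cage c needs product 12; hence (3,1) = 4.
4 is placed in column 4; hence (3,4) = 3.
Row 4 now contains 3, which forces (4,1) = 2.
The full grid is 1 4 3 2 / 3 2 4 1 / 4 1 2 3 / 2 3 1 4.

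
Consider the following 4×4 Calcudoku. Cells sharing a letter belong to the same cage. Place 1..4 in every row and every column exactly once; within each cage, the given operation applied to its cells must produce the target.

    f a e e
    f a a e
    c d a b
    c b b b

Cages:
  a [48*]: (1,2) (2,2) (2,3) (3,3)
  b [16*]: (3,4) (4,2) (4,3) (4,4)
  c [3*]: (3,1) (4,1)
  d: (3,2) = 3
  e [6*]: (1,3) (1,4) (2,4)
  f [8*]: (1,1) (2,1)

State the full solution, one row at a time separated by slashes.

D is a freebie, so (3,2) = 3.
Cage b has product 16, leaving (3,4) = 2.
The 3 cells of cage e must have product 6, so (1,3) = 2.
Cage a needs product 48, leaving (2,3) = 3.
Row 2 now contains 3, so (2,4) = 1.
Row 3 now contains 3, which forces (3,1) = 1.
The 4 cells of cage a must have product 48, which forces (3,3) = 4.
Cage c's pair has product 3; hence (4,1) = 3.
4 is placed in column 3; hence (4,3) = 1.
1 is placed in column 4; hence (4,4) = 4.
Row 1 already has 2, leaving (1,1) = 4.
Cage a needs product 48; hence (1,2) = 1.
1 is placed in column 4, which forces (1,4) = 3.
Cage f needs two cells with product 8, which forces (2,1) = 2.
Row 2 now contains 1, so (2,2) = 4.
Row 4 now contains 4; hence (4,2) = 2.

4 1 2 3 / 2 4 3 1 / 1 3 4 2 / 3 2 1 4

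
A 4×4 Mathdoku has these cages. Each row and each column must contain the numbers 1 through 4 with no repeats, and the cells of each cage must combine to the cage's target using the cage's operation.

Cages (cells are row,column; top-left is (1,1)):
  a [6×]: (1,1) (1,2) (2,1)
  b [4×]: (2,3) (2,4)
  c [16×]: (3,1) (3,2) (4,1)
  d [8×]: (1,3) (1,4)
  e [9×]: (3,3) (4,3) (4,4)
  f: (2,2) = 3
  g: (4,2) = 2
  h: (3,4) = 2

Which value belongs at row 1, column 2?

Cage f is given, so (2,2) = 3.
The 3 cells of cage e must have product 9, which forces (3,3) = 3.
H is a freebie, leaving (3,4) = 2.
Cage g is given; hence (4,2) = 2.
Cage e needs product 9, which forces (4,3) = 1.
Cage e has product 9; hence (4,4) = 3.
Cage a has product 6, which forces (1,1) = 3.
Column 2 now contains 2, leaving (1,2) = 1.
Cage d's pair has product 8; hence (1,3) = 2.
Column 4 now contains 2, so (1,4) = 4.
Cage a needs product 6, which forces (2,1) = 2.
Column 3 already has 1; hence (2,3) = 4.
The two cells of cage b must have product 4, so (2,4) = 1.
Cage c has product 16; hence (3,1) = 1.
Row 3 already has 2; hence (3,2) = 4.
2 is placed in row 4; hence (4,1) = 4.
Completed grid: 3 1 2 4 / 2 3 4 1 / 1 4 3 2 / 4 2 1 3.

1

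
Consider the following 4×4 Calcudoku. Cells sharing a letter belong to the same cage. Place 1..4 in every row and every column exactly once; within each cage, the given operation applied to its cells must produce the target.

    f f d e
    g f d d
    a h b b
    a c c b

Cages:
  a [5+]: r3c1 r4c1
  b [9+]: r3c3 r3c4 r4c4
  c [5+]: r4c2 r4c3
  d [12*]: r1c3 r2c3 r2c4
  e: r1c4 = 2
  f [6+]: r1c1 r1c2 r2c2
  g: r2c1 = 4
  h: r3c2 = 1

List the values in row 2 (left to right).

4 2 3 1

E is a freebie; hence r1c4 = 2.
G is a freebie, leaving r2c1 = 4.
Cage h is given, which forces r3c2 = 1.
Cage f needs sum 6; hence r1c1 = 1.
Cage f needs sum 6, which forces r1c2 = 3.
The 3 cells of cage d must have product 12, so r1c3 = 4.
The 3 cells of cage f must have sum 6, leaving r2c2 = 2.
Cage b has sum 9, so r3c3 = 2.
Column 2 already has 2, leaving r4c2 = 4.
4 is placed in row 4, so r4c4 = 3.
The 3 cells of cage d must have product 12; hence r2c3 = 3.
Column 4 now contains 3, leaving r2c4 = 1.
Row 3 now contains 2, which forces r3c1 = 3.
Column 4 now contains 3; hence r3c4 = 4.
Row 4 already has 3, which forces r4c1 = 2.
Row 4 already has 3; hence r4c3 = 1.
Filled in: 1 3 4 2 / 4 2 3 1 / 3 1 2 4 / 2 4 1 3.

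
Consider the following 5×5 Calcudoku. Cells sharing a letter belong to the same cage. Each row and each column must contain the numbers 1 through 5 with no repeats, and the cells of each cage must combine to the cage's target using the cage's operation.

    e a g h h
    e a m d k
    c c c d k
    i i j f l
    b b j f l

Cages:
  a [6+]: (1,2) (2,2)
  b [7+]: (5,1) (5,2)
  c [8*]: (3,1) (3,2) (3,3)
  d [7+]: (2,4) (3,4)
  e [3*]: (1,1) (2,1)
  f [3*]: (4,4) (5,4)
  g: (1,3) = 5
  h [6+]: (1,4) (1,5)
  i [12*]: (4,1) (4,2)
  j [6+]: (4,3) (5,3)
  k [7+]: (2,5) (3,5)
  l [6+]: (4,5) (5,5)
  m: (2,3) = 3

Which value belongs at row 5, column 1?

G is a freebie; hence (1,3) = 5.
M is a freebie, so (2,3) = 3.
Cage e's pair has product 3; hence (1,1) = 3.
Row 2 now contains 3, leaving (2,1) = 1.
3 is placed in column 1, which forces (4,1) = 4.
Row 4 already has 4, leaving (4,2) = 3.
Row 4 already has 4, so (4,3) = 2.
Row 4 already has 3, which forces (4,4) = 1.
Row 4 already has 1, leaving (4,5) = 5.
Column 3 already has 2, which forces (5,3) = 4.
Column 4 already has 1, so (5,4) = 3.
Cage k needs two cells with sum 7, leaving (2,5) = 4.
Column 1 already has 4, so (3,1) = 2.
Cage c has product 8, leaving (3,2) = 4.
Column 3 now contains 4; hence (3,3) = 1.
Row 3 already has 2; hence (3,4) = 5.
Cage k's pair has sum 7, leaving (3,5) = 3.
Column 1 now contains 2, leaving (5,1) = 5.
5 is placed in row 5; hence (5,2) = 2.
Cage l's pair has sum 6, which forces (5,5) = 1.
Column 2 already has 2, leaving (1,2) = 1.
Cage h's pair has sum 6, leaving (1,4) = 4.
4 is placed in column 5, which forces (1,5) = 2.
Column 2 already has 2; hence (2,2) = 5.
Column 4 now contains 5; hence (2,4) = 2.
The full grid is 3 1 5 4 2 / 1 5 3 2 4 / 2 4 1 5 3 / 4 3 2 1 5 / 5 2 4 3 1.

5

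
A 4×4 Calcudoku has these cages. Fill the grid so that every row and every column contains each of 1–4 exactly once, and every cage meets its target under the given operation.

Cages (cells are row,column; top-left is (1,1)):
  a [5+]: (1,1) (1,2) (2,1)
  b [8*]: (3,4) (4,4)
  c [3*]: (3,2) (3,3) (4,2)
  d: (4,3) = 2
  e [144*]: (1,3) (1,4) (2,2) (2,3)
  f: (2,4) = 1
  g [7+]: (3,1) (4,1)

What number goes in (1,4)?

Cage f is a single given cell, which forces (2,4) = 1.
Cage c has product 3; hence (3,2) = 3.
Cage c has product 3, which forces (3,3) = 1.
Cage c has product 3, leaving (4,2) = 1.
Cage d is given, which forces (4,3) = 2.
Row 4 now contains 2, which forces (4,4) = 4.
The 3 cells of cage a must have sum 5, so (1,1) = 1.
Column 2 now contains 1, which forces (1,2) = 2.
The 4 cells of cage e must have product 144, which forces (1,3) = 4.
4 is placed in column 4; hence (1,4) = 3.
1 is placed in row 2, which forces (2,1) = 2.
Column 2 already has 3, so (2,2) = 4.
The 4 cells of cage e must have product 144; hence (2,3) = 3.
Row 3 already has 3; hence (3,1) = 4.
4 is placed in column 4; hence (3,4) = 2.
4 is placed in row 4; hence (4,1) = 3.
The full grid is 1 2 4 3 / 2 4 3 1 / 4 3 1 2 / 3 1 2 4.

3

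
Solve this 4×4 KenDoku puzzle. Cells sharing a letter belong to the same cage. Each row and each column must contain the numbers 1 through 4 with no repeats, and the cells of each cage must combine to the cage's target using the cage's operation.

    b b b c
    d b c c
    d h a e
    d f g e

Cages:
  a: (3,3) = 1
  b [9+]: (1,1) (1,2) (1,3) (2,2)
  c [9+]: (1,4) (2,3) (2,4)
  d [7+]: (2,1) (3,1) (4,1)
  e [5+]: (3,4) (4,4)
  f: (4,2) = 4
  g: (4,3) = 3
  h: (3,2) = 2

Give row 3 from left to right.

4 2 1 3

H is a freebie, which forces (3,2) = 2.
A is a freebie; hence (3,3) = 1.
Cage f is given, which forces (4,2) = 4.
Cage g is given, which forces (4,3) = 3.
Row 3 now contains 1, leaving (3,1) = 4.
Row 3 already has 4, so (3,4) = 3.
Cage c has sum 9, which forces (1,4) = 4.
Cage c needs sum 9, so (2,3) = 4.
Cage c has sum 9, so (2,4) = 1.
Cage e's pair has sum 5, leaving (4,4) = 2.
Cage b has sum 9; hence (1,1) = 3.
The 4 cells of cage b must have sum 9, so (1,2) = 1.
4 is placed in row 1, so (1,3) = 2.
Row 2 now contains 1; hence (2,1) = 2.
Row 2 now contains 1; hence (2,2) = 3.
Row 4 already has 2, which forces (4,1) = 1.
Completed grid: 3 1 2 4 / 2 3 4 1 / 4 2 1 3 / 1 4 3 2.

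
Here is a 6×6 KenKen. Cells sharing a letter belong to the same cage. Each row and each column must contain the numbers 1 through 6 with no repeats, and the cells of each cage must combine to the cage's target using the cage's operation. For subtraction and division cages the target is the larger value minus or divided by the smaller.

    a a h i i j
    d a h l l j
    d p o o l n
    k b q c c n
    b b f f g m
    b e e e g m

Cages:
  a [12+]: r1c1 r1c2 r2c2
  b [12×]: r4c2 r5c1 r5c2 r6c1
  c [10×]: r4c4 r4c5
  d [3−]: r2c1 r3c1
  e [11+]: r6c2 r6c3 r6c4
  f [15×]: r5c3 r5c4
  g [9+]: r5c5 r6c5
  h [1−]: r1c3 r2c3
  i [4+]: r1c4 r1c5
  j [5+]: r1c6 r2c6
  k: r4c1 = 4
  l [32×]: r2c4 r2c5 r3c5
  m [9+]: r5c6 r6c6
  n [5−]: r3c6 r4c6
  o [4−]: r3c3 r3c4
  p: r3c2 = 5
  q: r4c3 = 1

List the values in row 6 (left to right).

2 4 6 1 3 5

Cage l needs product 32, leaving r2c4 = 4.
Cage l needs product 32; hence r2c5 = 2.
P is a freebie, which forces r3c2 = 5.
Cage l needs product 32; hence r3c5 = 4.
Cage k is a single given cell, which forces r4c1 = 4.
Cage q is a single given cell, so r4c3 = 1.
2 is placed in column 5, leaving r4c5 = 5.
1 is placed in row 4, so r4c6 = 6.
Column 6 now contains 6, leaving r3c6 = 1.
Row 4 already has 5; hence r4c4 = 2.
Cage j needs two cells with sum 5, so r1c6 = 2.
1 is placed in column 6, so r2c6 = 3.
Cage o needs two cells with difference 4, so r3c3 = 2.
Column 4 now contains 2, which forces r3c4 = 6.
2 is placed in row 4, leaving r4c2 = 3.
The 4 cells of cage b must have product 12, which forces r5c1 = 1.
The 4 cells of cage b must have product 12, leaving r5c2 = 2.
Cage b has product 12, so r6c1 = 2.
Cage a has sum 12, leaving r1c1 = 5.
The two cells of cage d must have difference 3, which forces r2c1 = 6.
Row 2 already has 6; hence r2c2 = 1.
Row 2 already has 6; hence r2c3 = 5.
6 is placed in row 3; hence r3c1 = 3.
Column 3 already has 5; hence r5c3 = 3.
3 is placed in row 5, leaving r5c4 = 5.
3 is placed in row 5, which forces r5c5 = 6.
Row 5 now contains 5, so r5c6 = 4.
The 3 cells of cage e must have sum 11; hence r6c4 = 1.
Column 5 now contains 6, so r6c5 = 3.
4 is placed in column 6, which forces r6c6 = 5.
1 is placed in column 2, which forces r1c2 = 6.
Row 1 already has 6, so r1c3 = 4.
Column 4 already has 1, which forces r1c4 = 3.
Column 5 already has 3; hence r1c5 = 1.
Column 2 now contains 6; hence r6c2 = 4.
4 is placed in column 3, so r6c3 = 6.
The full grid is 5 6 4 3 1 2 / 6 1 5 4 2 3 / 3 5 2 6 4 1 / 4 3 1 2 5 6 / 1 2 3 5 6 4 / 2 4 6 1 3 5.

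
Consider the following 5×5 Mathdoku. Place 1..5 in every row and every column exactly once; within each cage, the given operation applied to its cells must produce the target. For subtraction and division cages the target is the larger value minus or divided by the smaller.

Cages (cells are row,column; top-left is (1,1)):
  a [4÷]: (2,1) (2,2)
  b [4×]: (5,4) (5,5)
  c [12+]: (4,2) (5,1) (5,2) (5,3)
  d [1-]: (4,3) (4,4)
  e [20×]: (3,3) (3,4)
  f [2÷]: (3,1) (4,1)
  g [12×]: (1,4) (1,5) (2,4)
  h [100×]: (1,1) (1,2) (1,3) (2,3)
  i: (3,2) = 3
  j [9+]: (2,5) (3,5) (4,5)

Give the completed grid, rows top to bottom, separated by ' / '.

5 4 1 3 2 / 4 1 5 2 3 / 2 3 4 5 1 / 1 2 3 4 5 / 3 5 2 1 4

Cage h needs product 100, which forces (2,3) = 5.
I is a freebie; hence (3,2) = 3.
5 is placed in column 3, which forces (3,3) = 4.
4 is placed in row 3, which forces (3,4) = 5.
Column 3 now contains 4; hence (1,3) = 1.
Row 1 needs a 2, and only (1,5) is open for it.
The 3 cells of cage g must have product 12, so (1,4) = 3.
Cage g needs product 12; hence (2,4) = 2.
The 3 cells of cage j must have sum 9, so (2,5) = 3.
Column 5 now contains 2, leaving (3,5) = 1.
Cage j needs sum 9, leaving (4,5) = 5.
Column 5 already has 1, so (5,5) = 4.
1 is placed in row 3, leaving (3,1) = 2.
Row 5 already has 4; hence (5,4) = 1.
Cage c needs sum 12; hence (4,2) = 2.
Cage d needs two cells with difference 1; hence (4,3) = 3.
Column 4 already has 1; hence (4,4) = 4.
Cage c needs sum 12, which forces (5,1) = 3.
Row 5 now contains 1, so (5,2) = 5.
The 4 cells of cage c must have sum 12, so (5,3) = 2.
Cage h needs product 100, so (1,1) = 5.
Column 2 now contains 5, which forces (1,2) = 4.
4 is placed in column 2; hence (2,2) = 1.
Row 4 now contains 4, so (4,1) = 1.
1 is placed in row 2, so (2,1) = 4.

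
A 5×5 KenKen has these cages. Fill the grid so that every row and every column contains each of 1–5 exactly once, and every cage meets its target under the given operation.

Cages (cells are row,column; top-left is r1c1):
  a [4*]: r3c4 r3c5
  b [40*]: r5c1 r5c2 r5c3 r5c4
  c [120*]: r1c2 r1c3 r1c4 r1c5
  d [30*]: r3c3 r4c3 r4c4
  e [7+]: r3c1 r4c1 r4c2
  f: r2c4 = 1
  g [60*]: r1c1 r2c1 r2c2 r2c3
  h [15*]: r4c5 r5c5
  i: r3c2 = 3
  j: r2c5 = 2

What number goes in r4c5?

5

Cage f is given, which forces r2c4 = 1.
Cage j is a single given cell, which forces r2c5 = 2.
I is a freebie, which forces r3c2 = 3.
Column 4 now contains 1, which forces r3c4 = 4.
4 is placed in row 3; hence r3c5 = 1.
Cage g has product 60, leaving r1c1 = 1.
Row 3 now contains 1, so r3c1 = 2.
Row 3 already has 2, so r3c3 = 5.
Row 4 needs a 1, and only r4c2 is open for it.
The 3 cells of cage e must have sum 7, so r4c1 = 4.
Column 1 already has 4, so r5c1 = 5.
Cage b has product 40; hence r5c3 = 1.
5 is placed in row 5, leaving r5c4 = 2.
5 is placed in row 5; hence r5c5 = 3.
Column 1 now contains 5, which forces r2c1 = 3.
Cage g has product 60, which forces r2c2 = 5.
Cage g needs product 60, leaving r2c3 = 4.
The 3 cells of cage d must have product 30; hence r4c3 = 2.
Column 4 already has 2, which forces r4c4 = 3.
Column 5 now contains 3, which forces r4c5 = 5.
Row 5 now contains 2, leaving r5c2 = 4.
4 is placed in column 2, which forces r1c2 = 2.
2 is placed in column 3, so r1c3 = 3.
3 is placed in column 4, which forces r1c4 = 5.
Column 5 now contains 5; hence r1c5 = 4.
Completed grid: 1 2 3 5 4 / 3 5 4 1 2 / 2 3 5 4 1 / 4 1 2 3 5 / 5 4 1 2 3.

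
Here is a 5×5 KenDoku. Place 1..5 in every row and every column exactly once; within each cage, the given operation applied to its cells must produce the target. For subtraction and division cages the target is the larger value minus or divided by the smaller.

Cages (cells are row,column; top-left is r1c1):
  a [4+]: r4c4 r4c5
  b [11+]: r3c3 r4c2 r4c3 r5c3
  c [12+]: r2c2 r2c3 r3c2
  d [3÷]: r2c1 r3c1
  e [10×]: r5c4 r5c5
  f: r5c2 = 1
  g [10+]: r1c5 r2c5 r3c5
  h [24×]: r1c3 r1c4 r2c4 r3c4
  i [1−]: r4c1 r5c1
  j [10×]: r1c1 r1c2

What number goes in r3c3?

Cage f is a single given cell, leaving r5c2 = 1.
Column 4 needs a 5, and only r5c4 is open for it.
Row 5 already has 5; hence r5c5 = 2.
The only place for 3 in column 5 is r4c5.
Row 4 already has 3, so r4c4 = 1.
Cage h needs product 24; hence r1c3 = 1.
Column 3 now contains 1, which forces r3c3 = 2.
Cage b needs sum 11, which forces r4c2 = 2.
The 4 cells of cage b must have sum 11, which forces r4c3 = 4.
The 4 cells of cage b must have sum 11, so r5c3 = 3.
The two cells of cage j must have product 10, so r1c1 = 2.
Column 2 now contains 2, leaving r1c2 = 5.
5 is placed in row 1, so r1c5 = 4.
3 is placed in column 3, leaving r2c3 = 5.
Row 2 now contains 5; hence r2c5 = 1.
1 is placed in column 5, so r3c5 = 5.
Row 4 already has 4, which forces r4c1 = 5.
Row 5 now contains 3, so r5c1 = 4.
Row 1 already has 4, leaving r1c4 = 3.
Row 2 now contains 1; hence r2c1 = 3.
Row 2 already has 3, so r2c2 = 4.
The 4 cells of cage h must have product 24, leaving r2c4 = 2.
Cage d's pair has quotient 3, leaving r3c1 = 1.
Column 2 already has 4, leaving r3c2 = 3.
Cage h needs product 24, leaving r3c4 = 4.
The full grid is 2 5 1 3 4 / 3 4 5 2 1 / 1 3 2 4 5 / 5 2 4 1 3 / 4 1 3 5 2.

2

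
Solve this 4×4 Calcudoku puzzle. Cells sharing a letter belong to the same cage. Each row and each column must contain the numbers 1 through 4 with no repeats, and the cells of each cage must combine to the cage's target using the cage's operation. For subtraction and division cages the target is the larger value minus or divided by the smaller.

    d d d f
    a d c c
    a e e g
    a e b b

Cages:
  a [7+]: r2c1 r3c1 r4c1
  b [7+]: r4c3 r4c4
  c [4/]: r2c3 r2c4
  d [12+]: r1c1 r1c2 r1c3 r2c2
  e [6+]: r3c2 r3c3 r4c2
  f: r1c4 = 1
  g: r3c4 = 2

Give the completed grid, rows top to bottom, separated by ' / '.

Cage f is a single given cell, leaving r1c4 = 1.
Column 4 already has 1, so r2c4 = 4.
G is a freebie, so r3c4 = 2.
Column 4 now contains 4, leaving r4c4 = 3.
Row 2 now contains 4, which forces r2c2 = 3.
Row 2 now contains 4; hence r2c3 = 1.
Column 3 already has 1, so r3c3 = 3.
Row 4 already has 3; hence r4c3 = 4.
The 4 cells of cage d must have sum 12, which forces r1c1 = 3.
Cage d needs sum 12; hence r1c2 = 4.
Column 3 now contains 4, leaving r1c3 = 2.
Row 2 already has 1, which forces r2c1 = 2.
The 3 cells of cage a must have sum 7; hence r3c1 = 4.
The 3 cells of cage e must have sum 6, so r3c2 = 1.
The 3 cells of cage a must have sum 7, so r4c1 = 1.
Cage e needs sum 6; hence r4c2 = 2.

3 4 2 1 / 2 3 1 4 / 4 1 3 2 / 1 2 4 3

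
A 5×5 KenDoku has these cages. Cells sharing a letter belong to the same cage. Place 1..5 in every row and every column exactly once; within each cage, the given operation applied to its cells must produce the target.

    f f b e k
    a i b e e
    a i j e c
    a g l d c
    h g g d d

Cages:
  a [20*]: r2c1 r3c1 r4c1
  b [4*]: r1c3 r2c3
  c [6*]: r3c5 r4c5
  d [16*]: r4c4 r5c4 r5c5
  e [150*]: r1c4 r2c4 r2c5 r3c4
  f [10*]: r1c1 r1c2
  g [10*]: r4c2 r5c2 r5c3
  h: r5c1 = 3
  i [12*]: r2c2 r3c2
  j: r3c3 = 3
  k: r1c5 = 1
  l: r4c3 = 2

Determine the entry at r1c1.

K is a freebie, leaving r1c5 = 1.
Cage e has product 150, which forces r2c5 = 5.
Cage j is a single given cell, which forces r3c3 = 3.
Row 3 now contains 3, leaving r3c5 = 2.
Cage l is given, so r4c3 = 2.
Row 4 already has 2, so r4c4 = 4.
2 is placed in column 5; hence r4c5 = 3.
Cage h is given; hence r5c1 = 3.
Column 4 already has 4, so r5c4 = 1.
2 is placed in column 5, leaving r5c5 = 4.
Row 1 already has 1, so r1c3 = 4.
Cage i needs two cells with product 12, which forces r2c2 = 3.
Cage b needs two cells with product 4; hence r2c3 = 1.
Row 2 now contains 3, leaving r2c4 = 2.
Row 3 now contains 3, so r3c2 = 4.
2 is placed in row 3, leaving r3c4 = 5.
Cage g has product 10, so r4c2 = 1.
Cage g has product 10, which forces r5c2 = 2.
Row 5 now contains 1, leaving r5c3 = 5.
The two cells of cage f must have product 10, leaving r1c1 = 2.
2 is placed in column 2, which forces r1c2 = 5.
2 is placed in column 4, so r1c4 = 3.
Row 2 already has 1, leaving r2c1 = 4.
5 is placed in row 3, which forces r3c1 = 1.
Row 4 already has 1, leaving r4c1 = 5.
The full grid is 2 5 4 3 1 / 4 3 1 2 5 / 1 4 3 5 2 / 5 1 2 4 3 / 3 2 5 1 4.

2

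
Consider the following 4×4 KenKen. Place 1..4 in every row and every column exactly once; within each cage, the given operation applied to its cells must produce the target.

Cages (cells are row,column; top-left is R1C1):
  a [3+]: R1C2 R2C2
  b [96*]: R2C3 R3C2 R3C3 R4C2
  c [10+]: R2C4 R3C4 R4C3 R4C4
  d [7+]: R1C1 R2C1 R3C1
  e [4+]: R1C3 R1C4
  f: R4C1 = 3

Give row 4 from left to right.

3 4 1 2

F is a freebie, which forces R4C1 = 3.
In row 1, 4 can only go at R1C1, so R1C1 = 4.
The only place for 2 in row 1 is R1C2.
Column 2 now contains 2, which forces R2C2 = 1.
Cage b needs product 96, so R3C2 = 3.
Column 2 now contains 2; hence R4C2 = 4.
Row 2 already has 1, which forces R2C1 = 2.
Row 2 already has 2; hence R2C3 = 4.
The 4 cells of cage c must have sum 10; hence R2C4 = 3.
Cage d has sum 7, which forces R3C1 = 1.
Column 3 already has 4; hence R3C3 = 2.
The 4 cells of cage c must have sum 10, leaving R3C4 = 4.
2 is placed in column 3, leaving R4C3 = 1.
Row 4 already has 1, leaving R4C4 = 2.
Column 3 already has 1, leaving R1C3 = 3.
3 is placed in column 4, leaving R1C4 = 1.
Filled in: 4 2 3 1 / 2 1 4 3 / 1 3 2 4 / 3 4 1 2.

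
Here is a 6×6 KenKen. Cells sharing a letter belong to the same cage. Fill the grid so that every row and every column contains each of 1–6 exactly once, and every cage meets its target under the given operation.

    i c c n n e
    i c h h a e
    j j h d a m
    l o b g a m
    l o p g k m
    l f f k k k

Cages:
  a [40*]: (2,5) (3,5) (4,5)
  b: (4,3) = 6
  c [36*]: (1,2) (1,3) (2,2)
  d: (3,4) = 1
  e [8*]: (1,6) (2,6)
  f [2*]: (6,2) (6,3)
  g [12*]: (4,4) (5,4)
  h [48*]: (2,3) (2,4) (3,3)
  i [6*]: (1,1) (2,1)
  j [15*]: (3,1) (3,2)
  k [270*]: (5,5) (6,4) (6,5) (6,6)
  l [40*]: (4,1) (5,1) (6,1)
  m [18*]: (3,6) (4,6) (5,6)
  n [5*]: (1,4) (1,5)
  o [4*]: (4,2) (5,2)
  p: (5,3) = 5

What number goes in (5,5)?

3

D is a freebie, which forces (3,4) = 1.
B is a freebie, which forces (4,3) = 6.
P is a freebie, which forces (5,3) = 5.
Cage k needs product 270, leaving (5,5) = 3.
1 is placed in column 4, leaving (1,4) = 5.
Cage n needs two cells with product 5, leaving (1,5) = 1.
In row 2, 1 can only go at (2,1), so (2,1) = 1.
Cage i's pair has product 6, leaving (1,1) = 6.
Row 2 needs a 5, and only (2,5) is open for it.
Cage k needs product 270; hence (6,4) = 3.
5 is placed in column 5, which forces (6,5) = 6.
Cage k has product 270, which forces (6,6) = 5.
Cage l needs product 40, which forces (4,1) = 5.
Column 4 now contains 3; hence (4,4) = 2.
Row 4 now contains 2, so (4,5) = 4.
The two cells of cage g must have product 12, leaving (5,4) = 6.
6 is placed in row 5, so (5,6) = 1.
Cage h needs product 48; hence (2,3) = 3.
Column 4 already has 6, which forces (2,4) = 4.
Row 2 now contains 4, which forces (2,6) = 2.
5 is placed in column 1; hence (3,1) = 3.
The two cells of cage j must have product 15; hence (3,2) = 5.
The 3 cells of cage h must have product 48; hence (3,3) = 4.
Column 5 now contains 4; hence (3,5) = 2.
The 3 cells of cage m must have product 18; hence (3,6) = 6.
Row 4 already has 4, so (4,2) = 1.
Column 6 already has 1, which forces (4,6) = 3.
Row 5 already has 1, which forces (5,2) = 4.
1 is placed in column 2; hence (6,2) = 2.
2 is placed in row 6, leaving (6,3) = 1.
Column 2 already has 2; hence (1,2) = 3.
Column 3 already has 3, leaving (1,3) = 2.
Column 6 now contains 2; hence (1,6) = 4.
Row 2 now contains 3, so (2,2) = 6.
Row 5 now contains 4, leaving (5,1) = 2.
2 is placed in row 6, which forces (6,1) = 4.
Completed grid: 6 3 2 5 1 4 / 1 6 3 4 5 2 / 3 5 4 1 2 6 / 5 1 6 2 4 3 / 2 4 5 6 3 1 / 4 2 1 3 6 5.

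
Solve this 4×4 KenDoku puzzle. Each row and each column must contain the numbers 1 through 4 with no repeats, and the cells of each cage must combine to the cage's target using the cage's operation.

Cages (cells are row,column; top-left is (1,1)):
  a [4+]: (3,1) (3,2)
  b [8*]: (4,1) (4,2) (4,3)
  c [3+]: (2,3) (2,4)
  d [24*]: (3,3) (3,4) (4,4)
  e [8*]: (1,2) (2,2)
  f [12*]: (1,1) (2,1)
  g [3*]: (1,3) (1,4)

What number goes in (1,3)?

3

Row 1 needs a 2, and only (1,2) is open for it.
2 is placed in column 2, leaving (2,2) = 4.
Column 2 already has 4, which forces (4,2) = 1.
Cage f's pair has product 12, leaving (1,1) = 4.
Row 2 already has 4, leaving (2,1) = 3.
The two cells of cage a must have sum 4, which forces (3,1) = 1.
1 is placed in column 2, leaving (3,2) = 3.
4 is placed in column 1, so (4,1) = 2.
Row 4 already has 2, which forces (4,3) = 4.
Row 4 already has 4, so (4,4) = 3.
Cage g's pair has product 3, so (1,3) = 3.
3 is placed in column 4, leaving (1,4) = 1.
Column 4 already has 1; hence (2,4) = 2.
4 is placed in column 3, so (3,3) = 2.
Cage d has product 24, leaving (3,4) = 4.
Row 2 now contains 2, which forces (2,3) = 1.
Filled in: 4 2 3 1 / 3 4 1 2 / 1 3 2 4 / 2 1 4 3.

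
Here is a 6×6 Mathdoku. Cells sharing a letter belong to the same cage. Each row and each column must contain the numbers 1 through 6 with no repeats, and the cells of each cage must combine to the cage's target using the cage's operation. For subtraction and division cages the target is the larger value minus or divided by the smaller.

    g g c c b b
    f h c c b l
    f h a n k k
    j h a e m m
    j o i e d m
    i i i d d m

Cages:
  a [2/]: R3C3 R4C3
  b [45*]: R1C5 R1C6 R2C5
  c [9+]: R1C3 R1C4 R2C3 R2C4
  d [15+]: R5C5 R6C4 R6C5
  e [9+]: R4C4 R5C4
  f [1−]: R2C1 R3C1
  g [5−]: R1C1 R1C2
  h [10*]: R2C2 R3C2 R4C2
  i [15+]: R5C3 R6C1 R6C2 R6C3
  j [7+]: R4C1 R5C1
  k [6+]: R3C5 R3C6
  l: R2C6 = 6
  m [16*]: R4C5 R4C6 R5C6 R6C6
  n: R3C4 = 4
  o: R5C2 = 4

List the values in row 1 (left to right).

Cage b needs product 45, which forces R1C5 = 5.
Cage b needs product 45, which forces R1C6 = 3.
Cage b has product 45; hence R2C5 = 3.
Cage l is a single given cell; hence R2C6 = 6.
Cage n is a single given cell; hence R3C4 = 4.
The 4 cells of cage m must have product 16, which forces R4C5 = 2.
O is a freebie, leaving R5C2 = 4.
Row 5 now contains 4, leaving R5C5 = 6.
6 is placed in column 5, which forces R6C5 = 4.
Column 5 now contains 2, which forces R3C5 = 1.
The two cells of cage k must have sum 6, leaving R3C6 = 5.
Cage e needs two cells with sum 9; hence R4C4 = 6.
The 4 cells of cage m must have product 16, so R4C6 = 4.
Cage e needs two cells with sum 9, so R5C4 = 3.
The 3 cells of cage d must have sum 15, so R6C4 = 5.
5 is placed in row 3, leaving R3C2 = 2.
Row 3 now contains 2; hence R3C3 = 6.
Row 4 already has 4, so R4C1 = 5.
5 is placed in row 4; hence R4C2 = 1.
1 is placed in row 4, which forces R4C3 = 3.
Cage j's pair has sum 7, which forces R5C1 = 2.
Cage i has sum 15, which forces R5C3 = 5.
Row 5 now contains 2; hence R5C6 = 1.
Column 3 already has 3, which forces R6C3 = 1.
Column 6 already has 1, leaving R6C6 = 2.
Cage g's pair has difference 5, so R1C1 = 1.
1 is placed in column 2, leaving R1C2 = 6.
1 is placed in row 1, so R1C4 = 2.
Cage f needs two cells with difference 1, which forces R2C1 = 4.
1 is placed in column 2, which forces R2C2 = 5.
Row 2 already has 4; hence R2C3 = 2.
Column 4 now contains 2, which forces R2C4 = 1.
Row 3 now contains 6, leaving R3C1 = 3.
Column 1 now contains 3, leaving R6C1 = 6.
6 is placed in column 2, which forces R6C2 = 3.
Row 1 now contains 2, so R1C3 = 4.
The full grid is 1 6 4 2 5 3 / 4 5 2 1 3 6 / 3 2 6 4 1 5 / 5 1 3 6 2 4 / 2 4 5 3 6 1 / 6 3 1 5 4 2.

1 6 4 2 5 3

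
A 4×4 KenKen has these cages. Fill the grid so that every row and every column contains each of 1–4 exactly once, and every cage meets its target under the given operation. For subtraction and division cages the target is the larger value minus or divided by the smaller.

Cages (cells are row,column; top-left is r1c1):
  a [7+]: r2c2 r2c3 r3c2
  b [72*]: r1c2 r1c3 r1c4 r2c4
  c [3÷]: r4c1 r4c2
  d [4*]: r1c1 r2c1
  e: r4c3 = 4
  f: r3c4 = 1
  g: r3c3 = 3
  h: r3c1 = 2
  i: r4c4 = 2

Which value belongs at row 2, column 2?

Cage b needs product 72, leaving r2c4 = 3.
Cage h is a single given cell, which forces r3c1 = 2.
G is a freebie; hence r3c3 = 3.
F is a freebie, which forces r3c4 = 1.
E is a freebie, which forces r4c3 = 4.
I is a freebie; hence r4c4 = 2.
Cage b needs product 72; hence r1c2 = 3.
Column 3 now contains 4; hence r1c3 = 2.
Column 4 now contains 2; hence r1c4 = 4.
Column 3 already has 2, which forces r2c3 = 1.
Row 3 now contains 1, which forces r3c2 = 4.
Column 2 already has 3; hence r4c2 = 1.
4 is placed in row 1, which forces r1c1 = 1.
Row 2 now contains 1, leaving r2c1 = 4.
Row 2 now contains 1, which forces r2c2 = 2.
Row 4 already has 1; hence r4c1 = 3.
The full grid is 1 3 2 4 / 4 2 1 3 / 2 4 3 1 / 3 1 4 2.

2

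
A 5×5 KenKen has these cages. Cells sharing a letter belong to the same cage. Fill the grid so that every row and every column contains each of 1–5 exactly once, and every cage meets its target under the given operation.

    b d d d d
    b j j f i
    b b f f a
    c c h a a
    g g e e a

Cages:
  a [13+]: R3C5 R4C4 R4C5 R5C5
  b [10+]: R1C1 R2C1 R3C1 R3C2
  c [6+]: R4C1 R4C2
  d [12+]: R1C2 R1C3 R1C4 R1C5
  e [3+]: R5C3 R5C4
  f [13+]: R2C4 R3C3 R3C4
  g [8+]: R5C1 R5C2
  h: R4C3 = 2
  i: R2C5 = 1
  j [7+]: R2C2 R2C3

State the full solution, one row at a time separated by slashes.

3 2 4 1 5 / 2 4 3 5 1 / 4 1 5 3 2 / 1 5 2 4 3 / 5 3 1 2 4

Cage i is given, which forces R2C5 = 1.
H is a freebie; hence R4C3 = 2.
Column 3 already has 2, which forces R5C3 = 1.
1 is placed in row 5, so R5C4 = 2.
Row 1 needs a 3, and only R1C1 is open for it.
Column 1 now contains 3, so R5C1 = 5.
The two cells of cage g must have sum 8, so R5C2 = 3.
Row 5 already has 3; hence R5C5 = 4.
Column 1 already has 5, so R4C1 = 1.
The two cells of cage c must have sum 6, which forces R4C2 = 5.
1 is placed in row 4, so R4C4 = 4.
5 is placed in row 4; hence R4C5 = 3.
Column 4 now contains 4; hence R2C4 = 5.
Cage b needs sum 10; hence R3C2 = 1.
The 3 cells of cage f must have sum 13; hence R3C3 = 5.
Cage f needs sum 13, leaving R3C4 = 3.
Cage a needs sum 13, leaving R3C5 = 2.
The 4 cells of cage d must have sum 12, so R1C2 = 2.
5 is placed in column 3, so R1C3 = 4.
5 is placed in column 4; hence R1C4 = 1.
Column 5 now contains 2, which forces R1C5 = 5.
Cage b needs sum 10, leaving R2C1 = 2.
The two cells of cage j must have sum 7, so R2C2 = 4.
Row 2 already has 5; hence R2C3 = 3.
Row 3 already has 2, leaving R3C1 = 4.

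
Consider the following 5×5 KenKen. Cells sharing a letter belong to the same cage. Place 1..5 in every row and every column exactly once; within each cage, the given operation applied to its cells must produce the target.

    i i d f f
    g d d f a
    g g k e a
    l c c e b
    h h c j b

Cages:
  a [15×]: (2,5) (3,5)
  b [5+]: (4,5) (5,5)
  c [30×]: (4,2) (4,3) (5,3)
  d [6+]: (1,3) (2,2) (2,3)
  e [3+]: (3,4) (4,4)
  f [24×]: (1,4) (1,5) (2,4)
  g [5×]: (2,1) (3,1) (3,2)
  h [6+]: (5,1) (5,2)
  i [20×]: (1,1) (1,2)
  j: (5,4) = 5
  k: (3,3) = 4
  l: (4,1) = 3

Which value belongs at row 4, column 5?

The 3 cells of cage g must have product 5, so (2,1) = 1.
Cage g has product 5, which forces (3,1) = 5.
Cage g needs product 5, so (3,2) = 1.
Cage k is given, which forces (3,3) = 4.
Row 3 now contains 1, so (3,4) = 2.
Row 3 already has 5, leaving (3,5) = 3.
Cage l is given, leaving (4,1) = 3.
Column 4 already has 2, so (4,4) = 1.
Cage j is a single given cell, so (5,4) = 5.
5 is placed in column 1; hence (1,1) = 4.
The two cells of cage i must have product 20, leaving (1,2) = 5.
The 3 cells of cage d must have sum 6, so (1,3) = 1.
Row 1 now contains 4, which forces (1,4) = 3.
Cage f has product 24; hence (1,5) = 2.
Column 4 already has 3, leaving (2,4) = 4.
Column 5 already has 3, which forces (2,5) = 5.
Column 2 now contains 5; hence (4,2) = 2.
Row 4 now contains 2, leaving (4,3) = 5.
The two cells of cage b must have sum 5, which forces (4,5) = 4.
Column 1 already has 4; hence (5,1) = 2.
Column 2 now contains 2, so (5,2) = 4.
The 3 cells of cage c must have product 30, leaving (5,3) = 3.
The two cells of cage b must have sum 5; hence (5,5) = 1.
Column 2 now contains 2, leaving (2,2) = 3.
Column 3 now contains 3, leaving (2,3) = 2.
The full grid is 4 5 1 3 2 / 1 3 2 4 5 / 5 1 4 2 3 / 3 2 5 1 4 / 2 4 3 5 1.

4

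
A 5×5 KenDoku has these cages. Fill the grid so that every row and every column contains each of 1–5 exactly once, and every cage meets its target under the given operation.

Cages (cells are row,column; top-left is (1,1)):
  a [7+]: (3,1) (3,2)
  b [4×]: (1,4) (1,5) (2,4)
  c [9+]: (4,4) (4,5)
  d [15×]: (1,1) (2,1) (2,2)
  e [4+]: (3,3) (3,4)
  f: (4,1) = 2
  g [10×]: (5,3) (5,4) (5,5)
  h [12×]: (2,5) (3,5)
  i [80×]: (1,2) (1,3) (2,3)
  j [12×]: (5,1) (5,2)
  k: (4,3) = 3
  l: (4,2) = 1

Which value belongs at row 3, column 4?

The 3 cells of cage i must have product 80; hence (1,2) = 4.
The 3 cells of cage i must have product 80, leaving (1,3) = 5.
Row 1 already has 4, which forces (1,4) = 1.
Row 1 now contains 1, so (1,5) = 2.
Cage i needs product 80, so (2,3) = 4.
Column 4 already has 1, leaving (2,4) = 2.
Row 2 now contains 4; hence (2,5) = 3.
Column 4 already has 1, so (3,4) = 3.
Column 5 already has 3; hence (3,5) = 4.
Cage f is given; hence (4,1) = 2.
Cage l is a single given cell, so (4,2) = 1.
K is a freebie, so (4,3) = 3.
Column 5 now contains 4, leaving (4,5) = 5.
Column 2 now contains 4; hence (5,2) = 3.
Column 4 already has 2, which forces (5,4) = 5.
Column 5 now contains 5, leaving (5,5) = 1.
Row 1 now contains 1; hence (1,1) = 3.
Cage d needs product 15, so (2,1) = 1.
Column 2 already has 1, so (2,2) = 5.
Column 1 already has 2, so (3,1) = 5.
The two cells of cage a must have sum 7; hence (3,2) = 2.
Row 3 now contains 3, leaving (3,3) = 1.
Row 4 now contains 5, leaving (4,4) = 4.
3 is placed in row 5, so (5,1) = 4.
Row 5 now contains 1, which forces (5,3) = 2.
Filled in: 3 4 5 1 2 / 1 5 4 2 3 / 5 2 1 3 4 / 2 1 3 4 5 / 4 3 2 5 1.

3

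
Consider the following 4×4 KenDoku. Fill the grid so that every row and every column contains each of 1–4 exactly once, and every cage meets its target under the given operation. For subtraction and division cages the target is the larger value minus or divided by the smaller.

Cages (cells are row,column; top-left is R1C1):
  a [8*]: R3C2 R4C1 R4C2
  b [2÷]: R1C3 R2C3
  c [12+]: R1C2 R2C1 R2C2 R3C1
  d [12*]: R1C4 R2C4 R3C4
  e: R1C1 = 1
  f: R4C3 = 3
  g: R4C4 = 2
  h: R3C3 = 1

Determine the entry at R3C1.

Cage e is a single given cell, so R1C1 = 1.
H is a freebie, leaving R3C3 = 1.
Cage f is given, leaving R4C3 = 3.
G is a freebie, which forces R4C4 = 2.
Cage d needs product 12, so R2C4 = 1.
Cage a needs product 8, leaving R3C2 = 2.
Row 4 already has 2; hence R4C1 = 4.
Cage a has product 8, leaving R4C2 = 1.
Cage c has sum 12, leaving R2C1 = 2.
2 is placed in row 2, which forces R2C3 = 4.
Column 1 already has 4, so R3C1 = 3.
Row 3 already has 3, which forces R3C4 = 4.
Cage c has sum 12, so R1C2 = 4.
Column 3 already has 4, so R1C3 = 2.
Column 4 already has 4, so R1C4 = 3.
Row 2 now contains 4, so R2C2 = 3.
The full grid is 1 4 2 3 / 2 3 4 1 / 3 2 1 4 / 4 1 3 2.

3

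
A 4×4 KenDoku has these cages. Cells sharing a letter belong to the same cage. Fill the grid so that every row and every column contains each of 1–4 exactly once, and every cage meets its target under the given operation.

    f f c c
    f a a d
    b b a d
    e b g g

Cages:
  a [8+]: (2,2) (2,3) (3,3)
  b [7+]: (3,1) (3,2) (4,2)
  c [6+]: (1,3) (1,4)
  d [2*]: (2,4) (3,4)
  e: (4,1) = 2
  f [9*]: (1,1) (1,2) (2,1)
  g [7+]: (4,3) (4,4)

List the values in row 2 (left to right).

Cage f has product 9, so (1,1) = 1.
The 3 cells of cage f must have product 9, leaving (1,2) = 3.
Cage f has product 9; hence (2,1) = 3.
Cage e is given; hence (4,1) = 2.
Column 1 now contains 2, which forces (3,1) = 4.
The 3 cells of cage b must have sum 7, leaving (3,2) = 2.
Row 3 already has 2, so (3,3) = 3.
Row 3 already has 2, which forces (3,4) = 1.
Cage b has sum 7, so (4,2) = 1.
Column 3 already has 3, leaving (4,3) = 4.
Row 4 already has 4; hence (4,4) = 3.
4 is placed in column 3, which forces (1,3) = 2.
Cage c's pair has sum 6; hence (1,4) = 4.
Column 2 already has 1, so (2,2) = 4.
4 is placed in column 3; hence (2,3) = 1.
Column 4 already has 1, so (2,4) = 2.
Completed grid: 1 3 2 4 / 3 4 1 2 / 4 2 3 1 / 2 1 4 3.

3 4 1 2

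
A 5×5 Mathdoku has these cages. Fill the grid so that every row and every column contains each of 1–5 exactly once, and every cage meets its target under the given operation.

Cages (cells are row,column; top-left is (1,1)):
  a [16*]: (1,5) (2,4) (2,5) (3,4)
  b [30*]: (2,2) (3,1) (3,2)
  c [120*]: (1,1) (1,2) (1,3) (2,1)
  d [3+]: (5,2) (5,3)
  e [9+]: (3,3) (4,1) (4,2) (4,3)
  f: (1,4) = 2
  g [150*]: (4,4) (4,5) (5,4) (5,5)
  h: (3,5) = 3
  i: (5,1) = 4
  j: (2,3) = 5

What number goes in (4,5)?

F is a freebie, so (1,4) = 2.
Cage j is given, leaving (2,3) = 5.
Cage h is a single given cell; hence (3,5) = 3.
Cage i is a single given cell, so (5,1) = 4.
Cage c has product 120, which forces (2,1) = 2.
The 3 cells of cage b must have product 30, so (2,2) = 3.
2 is placed in column 1; hence (3,1) = 5.
Row 3 now contains 5, which forces (3,2) = 2.
Row 3 now contains 2, so (3,3) = 1.
Row 3 already has 1, so (3,4) = 4.
Column 2 already has 2, leaving (5,2) = 1.
Column 3 now contains 1, leaving (5,3) = 2.
Row 5 now contains 2, leaving (5,5) = 5.
Column 1 already has 5, leaving (1,1) = 3.
The 4 cells of cage c must have product 120, so (1,2) = 5.
The 4 cells of cage c must have product 120, so (1,3) = 4.
The 4 cells of cage a must have product 16; hence (1,5) = 1.
4 is placed in column 4, so (2,4) = 1.
The 4 cells of cage a must have product 16; hence (2,5) = 4.
Cage e needs sum 9, leaving (4,1) = 1.
Cage e has sum 9; hence (4,2) = 4.
Cage e needs sum 9, so (4,3) = 3.
The 4 cells of cage g must have product 150, so (4,4) = 5.
Column 5 now contains 5, which forces (4,5) = 2.
Row 5 now contains 5, which forces (5,4) = 3.
The full grid is 3 5 4 2 1 / 2 3 5 1 4 / 5 2 1 4 3 / 1 4 3 5 2 / 4 1 2 3 5.

2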